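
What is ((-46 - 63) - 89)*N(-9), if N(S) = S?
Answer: 1782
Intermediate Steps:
((-46 - 63) - 89)*N(-9) = ((-46 - 63) - 89)*(-9) = (-109 - 89)*(-9) = -198*(-9) = 1782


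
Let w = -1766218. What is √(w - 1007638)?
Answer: 4*I*√173366 ≈ 1665.5*I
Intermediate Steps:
√(w - 1007638) = √(-1766218 - 1007638) = √(-2773856) = 4*I*√173366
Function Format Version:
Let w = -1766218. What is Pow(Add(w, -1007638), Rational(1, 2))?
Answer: Mul(4, I, Pow(173366, Rational(1, 2))) ≈ Mul(1665.5, I)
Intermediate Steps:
Pow(Add(w, -1007638), Rational(1, 2)) = Pow(Add(-1766218, -1007638), Rational(1, 2)) = Pow(-2773856, Rational(1, 2)) = Mul(4, I, Pow(173366, Rational(1, 2)))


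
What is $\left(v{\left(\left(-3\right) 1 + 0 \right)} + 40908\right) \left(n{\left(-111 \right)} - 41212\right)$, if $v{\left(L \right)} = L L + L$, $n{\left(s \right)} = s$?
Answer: $-1690689222$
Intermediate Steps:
$v{\left(L \right)} = L + L^{2}$ ($v{\left(L \right)} = L^{2} + L = L + L^{2}$)
$\left(v{\left(\left(-3\right) 1 + 0 \right)} + 40908\right) \left(n{\left(-111 \right)} - 41212\right) = \left(\left(\left(-3\right) 1 + 0\right) \left(1 + \left(\left(-3\right) 1 + 0\right)\right) + 40908\right) \left(-111 - 41212\right) = \left(\left(-3 + 0\right) \left(1 + \left(-3 + 0\right)\right) + 40908\right) \left(-41323\right) = \left(- 3 \left(1 - 3\right) + 40908\right) \left(-41323\right) = \left(\left(-3\right) \left(-2\right) + 40908\right) \left(-41323\right) = \left(6 + 40908\right) \left(-41323\right) = 40914 \left(-41323\right) = -1690689222$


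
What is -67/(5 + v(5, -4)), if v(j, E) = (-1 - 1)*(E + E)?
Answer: -67/21 ≈ -3.1905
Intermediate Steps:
v(j, E) = -4*E
-67/(5 + v(5, -4)) = -67/(5 - 4*(-4)) = -67/(5 + 16) = -67/21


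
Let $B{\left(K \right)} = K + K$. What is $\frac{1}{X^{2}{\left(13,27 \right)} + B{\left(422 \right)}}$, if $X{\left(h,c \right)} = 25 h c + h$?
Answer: $\frac{1}{77229788} \approx 1.2948 \cdot 10^{-8}$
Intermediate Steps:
$X{\left(h,c \right)} = h + 25 c h$ ($X{\left(h,c \right)} = 25 c h + h = h + 25 c h$)
$B{\left(K \right)} = 2 K$
$\frac{1}{X^{2}{\left(13,27 \right)} + B{\left(422 \right)}} = \frac{1}{\left(13 \left(1 + 25 \cdot 27\right)\right)^{2} + 2 \cdot 422} = \frac{1}{\left(13 \left(1 + 675\right)\right)^{2} + 844} = \frac{1}{\left(13 \cdot 676\right)^{2} + 844} = \frac{1}{8788^{2} + 844} = \frac{1}{77228944 + 844} = \frac{1}{77229788}$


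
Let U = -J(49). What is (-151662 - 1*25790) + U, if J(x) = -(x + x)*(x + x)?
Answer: -167848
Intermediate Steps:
J(x) = -4*x² (J(x) = -2*x*2*x = -4*x²)
U = 9604 (U = -(-4)*49² = -(-4)*2401 = -1*(-9604) = 9604)
(-151662 - 1*25790) + U = (-151662 - 1*25790) + 9604 = (-151662 - 25790) + 9604 = -177452 + 9604 = -167848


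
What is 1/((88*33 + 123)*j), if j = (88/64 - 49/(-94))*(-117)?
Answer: -376/252515367 ≈ -1.4890e-6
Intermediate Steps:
j = -83421/376 (j = (88*(1/64) - 49*(-1/94))*(-117) = (11/8 + 49/94)*(-117) = (713/376)*(-117) = -83421/376 ≈ -221.86)
1/((88*33 + 123)*j) = 1/((88*33 + 123)*(-83421/376)) = -376/83421/(2904 + 123) = -376/83421/3027 = (1/3027)*(-376/83421) = -376/252515367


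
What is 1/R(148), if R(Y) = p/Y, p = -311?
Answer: -148/311 ≈ -0.47588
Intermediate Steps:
R(Y) = -311/Y
1/R(148) = 1/(-311/148) = -148/311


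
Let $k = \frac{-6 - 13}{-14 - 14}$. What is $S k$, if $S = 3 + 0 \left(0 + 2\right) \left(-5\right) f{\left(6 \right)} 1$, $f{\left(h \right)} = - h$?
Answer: $\frac{57}{28} \approx 2.0357$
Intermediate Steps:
$k = \frac{19}{28}$ ($k = - \frac{19}{-28} = \left(-19\right) \left(- \frac{1}{28}\right) = \frac{19}{28} \approx 0.67857$)
$S = 3$ ($S = 3 + 0 \left(0 + 2\right) \left(-5\right) \left(\left(-1\right) 6\right) 1 = 3 + 0 \cdot 2 \left(-5\right) \left(-6\right) 1 = 3 + 0 \left(-10\right) \left(-6\right) 1 = 3 + 0 \cdot 60 \cdot 1 = 3 + 0 \cdot 60 = 3 + 0 = 3$)
$S k = 3 \cdot \frac{19}{28} = \frac{57}{28}$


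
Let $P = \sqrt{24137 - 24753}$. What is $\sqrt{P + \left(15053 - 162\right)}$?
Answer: $\sqrt{14891 + 2 i \sqrt{154}} \approx 122.03 + 0.102 i$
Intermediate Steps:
$P = 2 i \sqrt{154}$ ($P = \sqrt{-616} = 2 i \sqrt{154} \approx 24.819 i$)
$\sqrt{P + \left(15053 - 162\right)} = \sqrt{2 i \sqrt{154} + \left(15053 - 162\right)} = \sqrt{2 i \sqrt{154} + 14891} = \sqrt{14891 + 2 i \sqrt{154}}$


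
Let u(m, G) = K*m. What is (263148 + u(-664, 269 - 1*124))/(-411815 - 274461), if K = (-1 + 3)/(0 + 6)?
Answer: -197195/514707 ≈ -0.38312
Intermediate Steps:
K = 1/3 (K = 2/6 = 2*(1/6) = 1/3 ≈ 0.33333)
u(m, G) = m/3
(263148 + u(-664, 269 - 1*124))/(-411815 - 274461) = (263148 + (1/3)*(-664))/(-411815 - 274461) = (263148 - 664/3)/(-686276) = (788780/3)*(-1/686276) = -197195/514707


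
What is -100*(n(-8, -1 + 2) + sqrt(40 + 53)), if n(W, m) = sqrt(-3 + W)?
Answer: -100*sqrt(93) - 100*I*sqrt(11) ≈ -964.37 - 331.66*I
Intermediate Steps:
-100*(n(-8, -1 + 2) + sqrt(40 + 53)) = -100*(sqrt(-3 - 8) + sqrt(40 + 53)) = -100*(sqrt(-11) + sqrt(93)) = -100*(I*sqrt(11) + sqrt(93)) = -100*(sqrt(93) + I*sqrt(11)) = -100*sqrt(93) - 100*I*sqrt(11)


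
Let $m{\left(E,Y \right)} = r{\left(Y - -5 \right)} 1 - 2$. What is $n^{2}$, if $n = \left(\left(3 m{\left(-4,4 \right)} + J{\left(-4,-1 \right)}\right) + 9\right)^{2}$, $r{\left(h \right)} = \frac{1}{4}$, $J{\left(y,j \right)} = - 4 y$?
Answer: $\frac{38950081}{256} \approx 1.5215 \cdot 10^{5}$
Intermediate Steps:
$r{\left(h \right)} = \frac{1}{4}$
$m{\left(E,Y \right)} = - \frac{7}{4}$ ($m{\left(E,Y \right)} = \frac{1}{4} \cdot 1 - 2 = \frac{1}{4} - 2 = - \frac{7}{4}$)
$n = \frac{6241}{16}$ ($n = \left(\left(3 \left(- \frac{7}{4}\right) - -16\right) + 9\right)^{2} = \left(\left(- \frac{21}{4} + 16\right) + 9\right)^{2} = \left(\frac{43}{4} + 9\right)^{2} = \left(\frac{79}{4}\right)^{2} = \frac{6241}{16} \approx 390.06$)
$n^{2} = \left(\frac{6241}{16}\right)^{2} = \frac{38950081}{256}$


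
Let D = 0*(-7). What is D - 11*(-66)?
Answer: 726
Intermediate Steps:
D = 0
D - 11*(-66) = 0 - 11*(-66) = 0 + 726 = 726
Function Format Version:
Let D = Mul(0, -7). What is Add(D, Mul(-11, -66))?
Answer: 726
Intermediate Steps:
D = 0
Add(D, Mul(-11, -66)) = Add(0, Mul(-11, -66)) = Add(0, 726) = 726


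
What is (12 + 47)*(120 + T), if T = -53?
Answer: 3953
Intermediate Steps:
(12 + 47)*(120 + T) = (12 + 47)*(120 - 53) = 59*67 = 3953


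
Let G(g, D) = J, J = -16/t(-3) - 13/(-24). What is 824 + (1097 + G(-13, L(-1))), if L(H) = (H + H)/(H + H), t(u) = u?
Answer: 15415/8 ≈ 1926.9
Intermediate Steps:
L(H) = 1 (L(H) = (2*H)/((2*H)) = (2*H)*(1/(2*H)) = 1)
J = 47/8 (J = -16/(-3) - 13/(-24) = -16*(-⅓) - 13*(-1/24) = 16/3 + 13/24 = 47/8 ≈ 5.8750)
G(g, D) = 47/8
824 + (1097 + G(-13, L(-1))) = 824 + (1097 + 47/8) = 824 + 8823/8 = 15415/8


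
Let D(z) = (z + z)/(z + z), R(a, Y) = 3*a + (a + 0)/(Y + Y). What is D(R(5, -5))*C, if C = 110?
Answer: 110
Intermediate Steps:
R(a, Y) = 3*a + a/(2*Y) (R(a, Y) = 3*a + a/((2*Y)) = 3*a + a*(1/(2*Y)) = 3*a + a/(2*Y))
D(z) = 1 (D(z) = (2*z)/((2*z)) = (2*z)*(1/(2*z)) = 1)
D(R(5, -5))*C = 1*110 = 110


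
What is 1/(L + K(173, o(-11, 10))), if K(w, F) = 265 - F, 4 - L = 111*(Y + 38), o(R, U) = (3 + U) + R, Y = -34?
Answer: -1/177 ≈ -0.0056497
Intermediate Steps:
o(R, U) = 3 + R + U
L = -440 (L = 4 - 111*(-34 + 38) = 4 - 111*4 = 4 - 1*444 = 4 - 444 = -440)
1/(L + K(173, o(-11, 10))) = 1/(-440 + (265 - (3 - 11 + 10))) = 1/(-440 + (265 - 1*2)) = 1/(-440 + (265 - 2)) = 1/(-440 + 263) = 1/(-177) = -1/177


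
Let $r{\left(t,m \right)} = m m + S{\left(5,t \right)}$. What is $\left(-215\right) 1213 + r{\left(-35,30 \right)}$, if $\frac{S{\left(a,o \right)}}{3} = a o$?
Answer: $-260420$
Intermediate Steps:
$S{\left(a,o \right)} = 3 a o$
$r{\left(t,m \right)} = m^{2} + 15 t$ ($r{\left(t,m \right)} = m m + 3 \cdot 5 t = m^{2} + 15 t$)
$\left(-215\right) 1213 + r{\left(-35,30 \right)} = \left(-215\right) 1213 + \left(30^{2} + 15 \left(-35\right)\right) = -260795 + \left(900 - 525\right) = -260795 + 375 = -260420$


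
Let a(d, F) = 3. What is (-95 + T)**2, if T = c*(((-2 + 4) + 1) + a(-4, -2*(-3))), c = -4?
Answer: 14161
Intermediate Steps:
T = -24 (T = -4*(((-2 + 4) + 1) + 3) = -4*((2 + 1) + 3) = -4*(3 + 3) = -4*6 = -24)
(-95 + T)**2 = (-95 - 24)**2 = (-119)**2 = 14161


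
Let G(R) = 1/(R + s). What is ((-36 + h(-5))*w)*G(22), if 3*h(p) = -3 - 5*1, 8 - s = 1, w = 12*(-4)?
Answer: 64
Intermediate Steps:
w = -48
s = 7 (s = 8 - 1*1 = 8 - 1 = 7)
G(R) = 1/(7 + R) (G(R) = 1/(R + 7) = 1/(7 + R))
h(p) = -8/3 (h(p) = (-3 - 5*1)/3 = (-3 - 5)/3 = (⅓)*(-8) = -8/3)
((-36 + h(-5))*w)*G(22) = ((-36 - 8/3)*(-48))/(7 + 22) = -116/3*(-48)/29 = 1856*(1/29) = 64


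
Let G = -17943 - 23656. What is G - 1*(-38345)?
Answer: -3254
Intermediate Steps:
G = -41599
G - 1*(-38345) = -41599 - 1*(-38345) = -41599 + 38345 = -3254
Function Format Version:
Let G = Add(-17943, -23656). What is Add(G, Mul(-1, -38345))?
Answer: -3254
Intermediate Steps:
G = -41599
Add(G, Mul(-1, -38345)) = Add(-41599, Mul(-1, -38345)) = Add(-41599, 38345) = -3254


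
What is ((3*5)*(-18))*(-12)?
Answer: 3240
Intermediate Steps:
((3*5)*(-18))*(-12) = (15*(-18))*(-12) = -270*(-12) = 3240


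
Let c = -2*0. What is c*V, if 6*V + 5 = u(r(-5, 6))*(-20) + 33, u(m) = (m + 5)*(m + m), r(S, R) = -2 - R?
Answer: 0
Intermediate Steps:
u(m) = 2*m*(5 + m) (u(m) = (5 + m)*(2*m) = 2*m*(5 + m))
V = -466/3 (V = -⅚ + ((2*(-2 - 1*6)*(5 + (-2 - 1*6)))*(-20) + 33)/6 = -⅚ + ((2*(-2 - 6)*(5 + (-2 - 6)))*(-20) + 33)/6 = -⅚ + ((2*(-8)*(5 - 8))*(-20) + 33)/6 = -⅚ + ((2*(-8)*(-3))*(-20) + 33)/6 = -⅚ + (48*(-20) + 33)/6 = -⅚ + (-960 + 33)/6 = -⅚ + (⅙)*(-927) = -⅚ - 309/2 = -466/3 ≈ -155.33)
c = 0
c*V = 0*(-466/3) = 0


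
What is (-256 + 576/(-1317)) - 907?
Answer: -510749/439 ≈ -1163.4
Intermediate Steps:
(-256 + 576/(-1317)) - 907 = (-256 + 576*(-1/1317)) - 907 = (-256 - 192/439) - 907 = -112576/439 - 907 = -510749/439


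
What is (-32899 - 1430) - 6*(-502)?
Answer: -31317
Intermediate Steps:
(-32899 - 1430) - 6*(-502) = -34329 + 3012 = -31317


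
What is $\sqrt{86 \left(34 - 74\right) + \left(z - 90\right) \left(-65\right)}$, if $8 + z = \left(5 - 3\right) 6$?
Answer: $5 \sqrt{86} \approx 46.368$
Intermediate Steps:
$z = 4$ ($z = -8 + \left(5 - 3\right) 6 = -8 + 2 \cdot 6 = -8 + 12 = 4$)
$\sqrt{86 \left(34 - 74\right) + \left(z - 90\right) \left(-65\right)} = \sqrt{86 \left(34 - 74\right) + \left(4 - 90\right) \left(-65\right)} = \sqrt{86 \left(-40\right) - -5590} = \sqrt{-3440 + 5590} = \sqrt{2150} = 5 \sqrt{86}$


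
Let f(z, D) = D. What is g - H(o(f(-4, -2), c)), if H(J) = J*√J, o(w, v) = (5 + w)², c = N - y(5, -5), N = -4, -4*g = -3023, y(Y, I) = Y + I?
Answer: 2915/4 ≈ 728.75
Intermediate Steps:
y(Y, I) = I + Y
g = 3023/4 (g = -¼*(-3023) = 3023/4 ≈ 755.75)
c = -4 (c = -4 - (-5 + 5) = -4 - 1*0 = -4 + 0 = -4)
H(J) = J^(3/2)
g - H(o(f(-4, -2), c)) = 3023/4 - ((5 - 2)²)^(3/2) = 3023/4 - (3²)^(3/2) = 3023/4 - 9^(3/2) = 3023/4 - 1*27 = 3023/4 - 27 = 2915/4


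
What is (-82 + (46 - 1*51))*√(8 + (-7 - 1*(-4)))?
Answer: -87*√5 ≈ -194.54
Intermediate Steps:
(-82 + (46 - 1*51))*√(8 + (-7 - 1*(-4))) = (-82 + (46 - 51))*√(8 + (-7 + 4)) = (-82 - 5)*√(8 - 3) = -87*√5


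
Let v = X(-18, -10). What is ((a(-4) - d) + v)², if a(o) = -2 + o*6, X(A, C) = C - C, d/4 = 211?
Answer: 756900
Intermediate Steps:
d = 844 (d = 4*211 = 844)
X(A, C) = 0
a(o) = -2 + 6*o
v = 0
((a(-4) - d) + v)² = (((-2 + 6*(-4)) - 1*844) + 0)² = (((-2 - 24) - 844) + 0)² = ((-26 - 844) + 0)² = (-870 + 0)² = (-870)² = 756900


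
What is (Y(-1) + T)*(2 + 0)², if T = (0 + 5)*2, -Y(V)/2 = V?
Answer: 48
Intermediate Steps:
Y(V) = -2*V
T = 10 (T = 5*2 = 10)
(Y(-1) + T)*(2 + 0)² = (-2*(-1) + 10)*(2 + 0)² = (2 + 10)*2² = 12*4 = 48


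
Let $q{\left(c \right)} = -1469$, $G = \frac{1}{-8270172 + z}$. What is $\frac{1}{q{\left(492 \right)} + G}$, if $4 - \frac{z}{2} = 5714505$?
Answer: $- \frac{19699174}{28938086607} \approx -0.00068074$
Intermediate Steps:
$z = -11429002$ ($z = 8 - 11429010 = -11429002$)
$G = - \frac{1}{19699174}$ ($G = \frac{1}{-8270172 - 11429002} = \frac{1}{-19699174} = - \frac{1}{19699174} \approx -5.0764 \cdot 10^{-8}$)
$\frac{1}{q{\left(492 \right)} + G} = \frac{1}{-1469 - \frac{1}{19699174}} = \frac{1}{- \frac{28938086607}{19699174}} = - \frac{19699174}{28938086607}$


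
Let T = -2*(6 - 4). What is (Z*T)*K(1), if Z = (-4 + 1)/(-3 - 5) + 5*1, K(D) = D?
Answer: -43/2 ≈ -21.500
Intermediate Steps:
T = -4 (T = -2*2 = -4)
Z = 43/8 (Z = -3/(-8) + 5 = -3*(-⅛) + 5 = 3/8 + 5 = 43/8 ≈ 5.3750)
(Z*T)*K(1) = ((43/8)*(-4))*1 = -43/2*1 = -43/2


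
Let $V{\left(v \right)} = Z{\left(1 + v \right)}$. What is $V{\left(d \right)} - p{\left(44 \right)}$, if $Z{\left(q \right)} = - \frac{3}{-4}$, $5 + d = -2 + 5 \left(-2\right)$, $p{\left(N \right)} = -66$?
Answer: $\frac{267}{4} \approx 66.75$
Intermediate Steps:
$d = -17$ ($d = -5 + \left(-2 + 5 \left(-2\right)\right) = -5 - 12 = -17$)
$Z{\left(q \right)} = \frac{3}{4}$ ($Z{\left(q \right)} = \left(-3\right) \left(- \frac{1}{4}\right) = \frac{3}{4}$)
$V{\left(v \right)} = \frac{3}{4}$
$V{\left(d \right)} - p{\left(44 \right)} = \frac{3}{4} - -66 = \frac{3}{4} + 66 = \frac{267}{4}$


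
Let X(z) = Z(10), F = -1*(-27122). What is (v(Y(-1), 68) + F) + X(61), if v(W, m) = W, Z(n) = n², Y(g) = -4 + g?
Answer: 27217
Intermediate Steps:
F = 27122
X(z) = 100 (X(z) = 10² = 100)
(v(Y(-1), 68) + F) + X(61) = ((-4 - 1) + 27122) + 100 = (-5 + 27122) + 100 = 27117 + 100 = 27217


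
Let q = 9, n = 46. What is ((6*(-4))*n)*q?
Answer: -9936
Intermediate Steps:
((6*(-4))*n)*q = ((6*(-4))*46)*9 = -24*46*9 = -1104*9 = -9936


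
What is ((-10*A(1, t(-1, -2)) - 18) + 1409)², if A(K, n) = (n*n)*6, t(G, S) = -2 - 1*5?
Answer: 2399401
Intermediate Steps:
t(G, S) = -7 (t(G, S) = -2 - 5 = -7)
A(K, n) = 6*n² (A(K, n) = n²*6 = 6*n²)
((-10*A(1, t(-1, -2)) - 18) + 1409)² = ((-60*(-7)² - 18) + 1409)² = ((-60*49 - 18) + 1409)² = ((-10*294 - 18) + 1409)² = ((-2940 - 18) + 1409)² = (-2958 + 1409)² = (-1549)² = 2399401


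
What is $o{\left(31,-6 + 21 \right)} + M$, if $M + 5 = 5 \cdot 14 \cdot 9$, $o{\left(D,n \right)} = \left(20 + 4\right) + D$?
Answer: $680$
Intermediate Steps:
$o{\left(D,n \right)} = 24 + D$
$M = 625$ ($M = -5 + 5 \cdot 14 \cdot 9 = -5 + 70 \cdot 9 = -5 + 630 = 625$)
$o{\left(31,-6 + 21 \right)} + M = \left(24 + 31\right) + 625 = 55 + 625 = 680$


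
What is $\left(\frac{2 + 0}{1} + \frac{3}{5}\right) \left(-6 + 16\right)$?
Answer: $26$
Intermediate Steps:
$\left(\frac{2 + 0}{1} + \frac{3}{5}\right) \left(-6 + 16\right) = \left(2 \cdot 1 + 3 \cdot \frac{1}{5}\right) 10 = \left(2 + \frac{3}{5}\right) 10 = \frac{13}{5} \cdot 10 = 26$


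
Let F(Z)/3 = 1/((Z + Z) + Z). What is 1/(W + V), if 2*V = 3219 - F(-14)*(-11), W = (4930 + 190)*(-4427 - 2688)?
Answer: -28/1019961345 ≈ -2.7452e-8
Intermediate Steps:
F(Z) = 1/Z (F(Z) = 3/((Z + Z) + Z) = 3/(2*Z + Z) = 3/((3*Z)) = 3*(1/(3*Z)) = 1/Z)
W = -36428800 (W = 5120*(-7115) = -36428800)
V = 45055/28 (V = (3219 - (-11)/(-14))/2 = (3219 - (-1)*(-11)/14)/2 = (3219 - 1*11/14)/2 = (3219 - 11/14)/2 = (½)*(45055/14) = 45055/28 ≈ 1609.1)
1/(W + V) = 1/(-36428800 + 45055/28) = 1/(-1019961345/28) = -28/1019961345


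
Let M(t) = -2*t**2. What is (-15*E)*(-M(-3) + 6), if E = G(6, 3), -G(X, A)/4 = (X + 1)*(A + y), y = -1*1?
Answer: 20160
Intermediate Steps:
y = -1
G(X, A) = -4*(1 + X)*(-1 + A) (G(X, A) = -4*(X + 1)*(A - 1) = -4*(1 + X)*(-1 + A))
E = -56 (E = 4 - 4*3 + 4*6 - 4*3*6 = 4 - 12 + 24 - 72 = -56)
(-15*E)*(-M(-3) + 6) = (-15*(-56))*(-(-2)*(-3)**2 + 6) = 840*(-(-2)*9 + 6) = 840*(-1*(-18) + 6) = 840*(18 + 6) = 840*24 = 20160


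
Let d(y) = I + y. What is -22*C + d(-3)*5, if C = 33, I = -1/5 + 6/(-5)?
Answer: -748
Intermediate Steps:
I = -7/5 (I = -1*1/5 + 6*(-1/5) = -1/5 - 6/5 = -7/5 ≈ -1.4000)
d(y) = -7/5 + y
-22*C + d(-3)*5 = -22*33 + (-7/5 - 3)*5 = -726 - 22/5*5 = -726 - 22 = -748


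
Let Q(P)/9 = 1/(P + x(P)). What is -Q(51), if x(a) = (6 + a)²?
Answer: -3/1100 ≈ -0.0027273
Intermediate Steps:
Q(P) = 9/(P + (6 + P)²)
-Q(51) = -9/(51 + (6 + 51)²) = -9/(51 + 57²) = -9/(51 + 3249) = -9/3300 = -1*3/1100 = -3/1100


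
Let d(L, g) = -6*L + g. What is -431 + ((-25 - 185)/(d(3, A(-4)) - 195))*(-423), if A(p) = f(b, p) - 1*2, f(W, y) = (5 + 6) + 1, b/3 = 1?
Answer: -25189/29 ≈ -868.59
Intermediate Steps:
b = 3 (b = 3*1 = 3)
f(W, y) = 12 (f(W, y) = 11 + 1 = 12)
A(p) = 10 (A(p) = 12 - 1*2 = 12 - 2 = 10)
d(L, g) = g - 6*L
-431 + ((-25 - 185)/(d(3, A(-4)) - 195))*(-423) = -431 + ((-25 - 185)/((10 - 6*3) - 195))*(-423) = -431 - 210/((10 - 18) - 195)*(-423) = -431 - 210/(-8 - 195)*(-423) = -431 - 210/(-203)*(-423) = -431 - 210*(-1/203)*(-423) = -431 + (30/29)*(-423) = -431 - 12690/29 = -25189/29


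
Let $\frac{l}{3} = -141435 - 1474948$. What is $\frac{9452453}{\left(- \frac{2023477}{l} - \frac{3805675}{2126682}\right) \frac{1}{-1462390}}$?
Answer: $\frac{47517607369725464649760020}{4716997669087} \approx 1.0074 \cdot 10^{13}$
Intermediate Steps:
$l = -4849149$ ($l = 3 \left(-141435 - 1474948\right) = 3 \left(-1616383\right) = -4849149$)
$\frac{9452453}{\left(- \frac{2023477}{l} - \frac{3805675}{2126682}\right) \frac{1}{-1462390}} = \frac{9452453}{\left(- \frac{2023477}{-4849149} - \frac{3805675}{2126682}\right) \frac{1}{-1462390}} = \frac{9452453}{\left(\left(-2023477\right) \left(- \frac{1}{4849149}\right) - \frac{3805675}{2126682}\right) \left(- \frac{1}{1462390}\right)} = \frac{9452453}{\left(\frac{2023477}{4849149} - \frac{3805675}{2126682}\right) \left(- \frac{1}{1462390}\right)} = \frac{9452453}{\left(- \frac{4716997669087}{3437532631206}\right) \left(- \frac{1}{1462390}\right)} = \frac{9452453}{\frac{4716997669087}{5027013344549342340}} = 9452453 \cdot \frac{5027013344549342340}{4716997669087} = \frac{47517607369725464649760020}{4716997669087}$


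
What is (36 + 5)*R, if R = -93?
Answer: -3813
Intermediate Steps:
(36 + 5)*R = (36 + 5)*(-93) = 41*(-93) = -3813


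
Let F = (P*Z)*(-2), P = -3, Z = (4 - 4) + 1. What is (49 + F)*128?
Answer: 7040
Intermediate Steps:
Z = 1 (Z = 0 + 1 = 1)
F = 6 (F = -3*1*(-2) = -3*(-2) = 6)
(49 + F)*128 = (49 + 6)*128 = 55*128 = 7040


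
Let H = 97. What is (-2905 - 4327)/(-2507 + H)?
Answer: 3616/1205 ≈ 3.0008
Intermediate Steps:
(-2905 - 4327)/(-2507 + H) = (-2905 - 4327)/(-2507 + 97) = -7232/(-2410) = -7232*(-1/2410) = 3616/1205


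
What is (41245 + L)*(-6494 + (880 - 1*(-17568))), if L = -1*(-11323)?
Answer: 628397872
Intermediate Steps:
L = 11323
(41245 + L)*(-6494 + (880 - 1*(-17568))) = (41245 + 11323)*(-6494 + (880 - 1*(-17568))) = 52568*(-6494 + (880 + 17568)) = 52568*(-6494 + 18448) = 52568*11954 = 628397872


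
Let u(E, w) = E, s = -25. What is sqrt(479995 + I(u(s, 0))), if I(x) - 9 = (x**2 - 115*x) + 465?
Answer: sqrt(483969) ≈ 695.68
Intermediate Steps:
I(x) = 474 + x**2 - 115*x (I(x) = 9 + ((x**2 - 115*x) + 465) = 9 + (465 + x**2 - 115*x) = 474 + x**2 - 115*x)
sqrt(479995 + I(u(s, 0))) = sqrt(479995 + (474 + (-25)**2 - 115*(-25))) = sqrt(479995 + (474 + 625 + 2875)) = sqrt(479995 + 3974) = sqrt(483969)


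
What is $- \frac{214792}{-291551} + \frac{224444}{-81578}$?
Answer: $- \frac{23957285434}{11892073739} \approx -2.0146$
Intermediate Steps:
$- \frac{214792}{-291551} + \frac{224444}{-81578} = \left(-214792\right) \left(- \frac{1}{291551}\right) + 224444 \left(- \frac{1}{81578}\right) = \frac{214792}{291551} - \frac{112222}{40789} = - \frac{23957285434}{11892073739}$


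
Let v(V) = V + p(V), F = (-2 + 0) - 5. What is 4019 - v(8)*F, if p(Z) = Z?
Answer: 4131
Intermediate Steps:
F = -7 (F = -2 - 5 = -7)
v(V) = 2*V (v(V) = V + V = 2*V)
4019 - v(8)*F = 4019 - 2*8*(-7) = 4019 - 16*(-7) = 4019 - 1*(-112) = 4019 + 112 = 4131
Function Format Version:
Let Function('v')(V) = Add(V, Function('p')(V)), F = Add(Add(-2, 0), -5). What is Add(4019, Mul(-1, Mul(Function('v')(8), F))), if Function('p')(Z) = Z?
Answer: 4131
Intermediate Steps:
F = -7 (F = Add(-2, -5) = -7)
Function('v')(V) = Mul(2, V) (Function('v')(V) = Add(V, V) = Mul(2, V))
Add(4019, Mul(-1, Mul(Function('v')(8), F))) = Add(4019, Mul(-1, Mul(Mul(2, 8), -7))) = Add(4019, Mul(-1, Mul(16, -7))) = Add(4019, Mul(-1, -112)) = Add(4019, 112) = 4131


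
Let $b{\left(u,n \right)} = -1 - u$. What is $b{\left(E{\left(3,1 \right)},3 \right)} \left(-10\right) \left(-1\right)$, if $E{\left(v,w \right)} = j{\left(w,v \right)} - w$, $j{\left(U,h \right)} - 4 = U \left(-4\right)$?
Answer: $0$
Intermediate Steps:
$j{\left(U,h \right)} = 4 - 4 U$ ($j{\left(U,h \right)} = 4 + U \left(-4\right) = 4 - 4 U$)
$E{\left(v,w \right)} = 4 - 5 w$ ($E{\left(v,w \right)} = \left(4 - 4 w\right) - w = 4 - 5 w$)
$b{\left(E{\left(3,1 \right)},3 \right)} \left(-10\right) \left(-1\right) = \left(-1 - \left(4 - 5\right)\right) \left(-10\right) \left(-1\right) = \left(-1 - -1\right) \left(-10\right) \left(-1\right) = \left(-1 + 1\right) \left(-10\right) \left(-1\right) = 0 \left(-10\right) \left(-1\right) = 0 \left(-1\right) = 0$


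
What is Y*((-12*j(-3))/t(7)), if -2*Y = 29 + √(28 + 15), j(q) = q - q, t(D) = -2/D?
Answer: 0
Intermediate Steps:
j(q) = 0
Y = -29/2 - √43/2 (Y = -(29 + √(28 + 15))/2 = -(29 + √43)/2 = -29/2 - √43/2 ≈ -17.779)
Y*((-12*j(-3))/t(7)) = (-29/2 - √43/2)*((-12*0)/((-2/7))) = (-29/2 - √43/2)*(0/((-2*⅐))) = (-29/2 - √43/2)*(0/(-2/7)) = (-29/2 - √43/2)*(0*(-7/2)) = (-29/2 - √43/2)*0 = 0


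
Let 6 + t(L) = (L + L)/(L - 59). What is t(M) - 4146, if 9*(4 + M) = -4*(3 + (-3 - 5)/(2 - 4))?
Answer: -2470312/595 ≈ -4151.8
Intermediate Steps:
M = -64/9 (M = -4 + (-4*(3 + (-3 - 5)/(2 - 4)))/9 = -4 + (-4*(3 - 8/(-2)))/9 = -4 + (-4*(3 - 8*(-½)))/9 = -4 + (-4*(3 + 4))/9 = -4 + (-4*7)/9 = -4 + (⅑)*(-28) = -4 - 28/9 = -64/9 ≈ -7.1111)
t(L) = -6 + 2*L/(-59 + L) (t(L) = -6 + (L + L)/(L - 59) = -6 + (2*L)/(-59 + L) = -6 + 2*L/(-59 + L))
t(M) - 4146 = 2*(177 - 2*(-64/9))/(-59 - 64/9) - 4146 = 2*(177 + 128/9)/(-595/9) - 4146 = 2*(-9/595)*(1721/9) - 4146 = -3442/595 - 4146 = -2470312/595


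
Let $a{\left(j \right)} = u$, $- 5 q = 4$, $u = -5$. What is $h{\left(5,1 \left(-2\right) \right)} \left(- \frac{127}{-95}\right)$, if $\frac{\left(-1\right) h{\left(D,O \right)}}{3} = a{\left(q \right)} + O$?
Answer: $\frac{2667}{95} \approx 28.074$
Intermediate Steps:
$q = - \frac{4}{5}$ ($q = \left(- \frac{1}{5}\right) 4 = - \frac{4}{5} \approx -0.8$)
$a{\left(j \right)} = -5$
$h{\left(D,O \right)} = 15 - 3 O$ ($h{\left(D,O \right)} = - 3 \left(-5 + O\right) = 15 - 3 O$)
$h{\left(5,1 \left(-2\right) \right)} \left(- \frac{127}{-95}\right) = \left(15 - 3 \cdot 1 \left(-2\right)\right) \left(- \frac{127}{-95}\right) = \left(15 - -6\right) \left(\left(-127\right) \left(- \frac{1}{95}\right)\right) = \left(15 + 6\right) \frac{127}{95} = 21 \cdot \frac{127}{95} = \frac{2667}{95}$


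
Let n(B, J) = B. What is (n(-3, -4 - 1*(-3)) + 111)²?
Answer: 11664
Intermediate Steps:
(n(-3, -4 - 1*(-3)) + 111)² = (-3 + 111)² = 108² = 11664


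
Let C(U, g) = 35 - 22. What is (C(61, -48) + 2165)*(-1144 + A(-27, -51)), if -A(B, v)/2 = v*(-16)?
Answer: -6046128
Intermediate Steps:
A(B, v) = 32*v (A(B, v) = -2*v*(-16) = -(-32)*v = 32*v)
C(U, g) = 13
(C(61, -48) + 2165)*(-1144 + A(-27, -51)) = (13 + 2165)*(-1144 + 32*(-51)) = 2178*(-1144 - 1632) = 2178*(-2776) = -6046128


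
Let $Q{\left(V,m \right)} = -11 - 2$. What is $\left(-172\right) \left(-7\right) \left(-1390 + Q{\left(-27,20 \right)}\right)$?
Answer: $-1689212$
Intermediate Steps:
$Q{\left(V,m \right)} = -13$
$\left(-172\right) \left(-7\right) \left(-1390 + Q{\left(-27,20 \right)}\right) = \left(-172\right) \left(-7\right) \left(-1390 - 13\right) = 1204 \left(-1403\right) = -1689212$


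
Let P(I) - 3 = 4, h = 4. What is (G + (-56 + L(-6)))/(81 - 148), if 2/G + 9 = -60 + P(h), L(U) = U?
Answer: 1923/2077 ≈ 0.92585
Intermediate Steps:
P(I) = 7 (P(I) = 3 + 4 = 7)
G = -1/31 (G = 2/(-9 + (-60 + 7)) = 2/(-9 - 53) = 2/(-62) = 2*(-1/62) = -1/31 ≈ -0.032258)
(G + (-56 + L(-6)))/(81 - 148) = (-1/31 + (-56 - 6))/(81 - 148) = (-1/31 - 62)/(-67) = -1923/31*(-1/67) = 1923/2077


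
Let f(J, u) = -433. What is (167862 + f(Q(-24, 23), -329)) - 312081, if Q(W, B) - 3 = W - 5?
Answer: -144652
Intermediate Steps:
Q(W, B) = -2 + W (Q(W, B) = 3 + (W - 5) = 3 + (-5 + W) = -2 + W)
(167862 + f(Q(-24, 23), -329)) - 312081 = (167862 - 433) - 312081 = 167429 - 312081 = -144652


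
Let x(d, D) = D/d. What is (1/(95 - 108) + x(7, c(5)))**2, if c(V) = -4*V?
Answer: 71289/8281 ≈ 8.6087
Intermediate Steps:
(1/(95 - 108) + x(7, c(5)))**2 = (1/(95 - 108) - 4*5/7)**2 = (1/(-13) - 20*1/7)**2 = (-1/13 - 20/7)**2 = (-267/91)**2 = 71289/8281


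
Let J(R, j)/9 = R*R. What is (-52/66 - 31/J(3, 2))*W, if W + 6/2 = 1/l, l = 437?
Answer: 1366330/389367 ≈ 3.5091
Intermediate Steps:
J(R, j) = 9*R² (J(R, j) = 9*(R*R) = 9*R²)
W = -1310/437 (W = -3 + 1/437 = -1310/437 ≈ -2.9977)
(-52/66 - 31/J(3, 2))*W = (-52/66 - 31/(9*3²))*(-1310/437) = (-52*1/66 - 31/(9*9))*(-1310/437) = (-26/33 - 31/81)*(-1310/437) = -1043/891*(-1310/437) = 1366330/389367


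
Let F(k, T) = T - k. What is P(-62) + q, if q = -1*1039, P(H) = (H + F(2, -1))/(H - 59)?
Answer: -125654/121 ≈ -1038.5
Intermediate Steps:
P(H) = (-3 + H)/(-59 + H) (P(H) = (H + (-1 - 1*2))/(H - 59) = (H + (-1 - 2))/(-59 + H) = (H - 3)/(-59 + H) = (-3 + H)/(-59 + H))
q = -1039
P(-62) + q = (-3 - 62)/(-59 - 62) - 1039 = -65/(-121) - 1039 = -1/121*(-65) - 1039 = 65/121 - 1039 = -125654/121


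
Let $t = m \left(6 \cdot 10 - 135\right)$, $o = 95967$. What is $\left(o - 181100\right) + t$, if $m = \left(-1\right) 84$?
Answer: $-78833$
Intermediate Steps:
$m = -84$
$t = 6300$ ($t = - 84 \left(6 \cdot 10 - 135\right) = - 84 \left(60 - 135\right) = \left(-84\right) \left(-75\right) = 6300$)
$\left(o - 181100\right) + t = \left(95967 - 181100\right) + 6300 = -85133 + 6300 = -78833$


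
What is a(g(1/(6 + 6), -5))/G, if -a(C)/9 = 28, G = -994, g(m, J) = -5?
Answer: 18/71 ≈ 0.25352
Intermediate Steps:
a(C) = -252 (a(C) = -9*28 = -252)
a(g(1/(6 + 6), -5))/G = -252/(-994) = -252*(-1/994) = 18/71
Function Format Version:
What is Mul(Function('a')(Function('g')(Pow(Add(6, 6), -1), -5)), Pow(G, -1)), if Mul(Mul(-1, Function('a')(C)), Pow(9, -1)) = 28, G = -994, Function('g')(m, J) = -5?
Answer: Rational(18, 71) ≈ 0.25352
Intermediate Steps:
Function('a')(C) = -252 (Function('a')(C) = Mul(-9, 28) = -252)
Mul(Function('a')(Function('g')(Pow(Add(6, 6), -1), -5)), Pow(G, -1)) = Mul(-252, Pow(-994, -1)) = Mul(-252, Rational(-1, 994)) = Rational(18, 71)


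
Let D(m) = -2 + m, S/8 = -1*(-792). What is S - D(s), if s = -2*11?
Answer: 6360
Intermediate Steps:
s = -22
S = 6336 (S = 8*(-1*(-792)) = 8*792 = 6336)
S - D(s) = 6336 - (-2 - 22) = 6336 - 1*(-24) = 6336 + 24 = 6360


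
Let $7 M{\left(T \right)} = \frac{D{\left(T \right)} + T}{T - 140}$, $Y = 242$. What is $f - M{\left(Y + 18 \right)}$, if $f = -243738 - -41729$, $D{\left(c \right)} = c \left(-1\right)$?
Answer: $-202009$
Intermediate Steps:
$D{\left(c \right)} = - c$
$f = -202009$ ($f = -243738 + 41729 = -202009$)
$M{\left(T \right)} = 0$ ($M{\left(T \right)} = \frac{\left(- T + T\right) \frac{1}{T - 140}}{7} = \frac{0 \frac{1}{-140 + T}}{7} = \frac{1}{7} \cdot 0 = 0$)
$f - M{\left(Y + 18 \right)} = -202009 - 0 = -202009 + 0 = -202009$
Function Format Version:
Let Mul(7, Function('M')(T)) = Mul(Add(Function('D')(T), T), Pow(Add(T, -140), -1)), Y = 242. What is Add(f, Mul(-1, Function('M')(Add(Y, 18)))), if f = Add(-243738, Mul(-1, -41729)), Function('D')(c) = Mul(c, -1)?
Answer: -202009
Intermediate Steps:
Function('D')(c) = Mul(-1, c)
f = -202009 (f = Add(-243738, 41729) = -202009)
Function('M')(T) = 0 (Function('M')(T) = Mul(Rational(1, 7), Mul(Add(Mul(-1, T), T), Pow(Add(T, -140), -1))) = Mul(Rational(1, 7), Mul(0, Pow(Add(-140, T), -1))) = Mul(Rational(1, 7), 0) = 0)
Add(f, Mul(-1, Function('M')(Add(Y, 18)))) = Add(-202009, Mul(-1, 0)) = Add(-202009, 0) = -202009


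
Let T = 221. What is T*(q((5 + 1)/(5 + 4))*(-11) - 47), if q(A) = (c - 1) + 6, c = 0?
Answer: -22542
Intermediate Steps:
q(A) = 5 (q(A) = (0 - 1) + 6 = -1 + 6 = 5)
T*(q((5 + 1)/(5 + 4))*(-11) - 47) = 221*(5*(-11) - 47) = 221*(-55 - 47) = 221*(-102) = -22542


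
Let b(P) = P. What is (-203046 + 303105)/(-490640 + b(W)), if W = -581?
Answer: -100059/491221 ≈ -0.20369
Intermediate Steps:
(-203046 + 303105)/(-490640 + b(W)) = (-203046 + 303105)/(-490640 - 581) = 100059/(-491221) = 100059*(-1/491221) = -100059/491221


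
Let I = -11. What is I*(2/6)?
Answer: -11/3 ≈ -3.6667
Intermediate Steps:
I*(2/6) = -22/6 = -11*1/3 = -11/3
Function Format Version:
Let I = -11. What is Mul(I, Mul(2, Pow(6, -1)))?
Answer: Rational(-11, 3) ≈ -3.6667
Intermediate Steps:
Mul(I, Mul(2, Pow(6, -1))) = Mul(-11, Mul(2, Pow(6, -1))) = Mul(-11, Mul(2, Rational(1, 6))) = Mul(-11, Rational(1, 3)) = Rational(-11, 3)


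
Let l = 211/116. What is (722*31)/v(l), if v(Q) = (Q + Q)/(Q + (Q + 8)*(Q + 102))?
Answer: 153780600523/24476 ≈ 6.2829e+6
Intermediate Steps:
l = 211/116 (l = 211*(1/116) = 211/116 ≈ 1.8190)
v(Q) = 2*Q/(Q + (8 + Q)*(102 + Q)) (v(Q) = (2*Q)/(Q + (8 + Q)*(102 + Q)) = 2*Q/(Q + (8 + Q)*(102 + Q)))
(722*31)/v(l) = (722*31)/((2*(211/116)/(816 + (211/116)**2 + 111*(211/116)))) = 22382/((2*(211/116)/(816 + 44521/13456 + 23421/116))) = 22382/((2*(211/116)/(13741453/13456))) = 22382/((2*(211/116)*(13456/13741453))) = 22382/(48952/13741453) = 22382*(13741453/48952) = 153780600523/24476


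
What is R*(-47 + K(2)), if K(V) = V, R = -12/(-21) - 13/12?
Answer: 645/28 ≈ 23.036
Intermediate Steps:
R = -43/84 (R = -12*(-1/21) - 13*1/12 = 4/7 - 13/12 = -43/84 ≈ -0.51190)
R*(-47 + K(2)) = -43*(-47 + 2)/84 = -43/84*(-45) = 645/28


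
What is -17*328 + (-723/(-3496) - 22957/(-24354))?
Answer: -21575073035/3870072 ≈ -5574.9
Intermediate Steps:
-17*328 + (-723/(-3496) - 22957/(-24354)) = -5576 + (-723*(-1/3496) - 22957*(-1/24354)) = -5576 + (723/3496 + 2087/2214) = -5576 + 4448437/3870072 = -21575073035/3870072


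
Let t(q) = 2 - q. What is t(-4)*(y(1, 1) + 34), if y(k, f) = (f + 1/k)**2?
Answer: 228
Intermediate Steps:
t(-4)*(y(1, 1) + 34) = (2 - 1*(-4))*((1 + 1*1)**2/1**2 + 34) = (2 + 4)*(1*(1 + 1)**2 + 34) = 6*(1*2**2 + 34) = 6*(1*4 + 34) = 6*(4 + 34) = 6*38 = 228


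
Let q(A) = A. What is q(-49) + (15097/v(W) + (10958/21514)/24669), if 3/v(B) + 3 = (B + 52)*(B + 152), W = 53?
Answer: 28740514903185436/265364433 ≈ 1.0831e+8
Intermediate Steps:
v(B) = 3/(-3 + (52 + B)*(152 + B)) (v(B) = 3/(-3 + (B + 52)*(B + 152)) = 3/(-3 + (52 + B)*(152 + B)))
q(-49) + (15097/v(W) + (10958/21514)/24669) = -49 + (15097/((3/(7901 + 53² + 204*53))) + (10958/21514)/24669) = -49 + (15097/((3/(7901 + 2809 + 10812))) + (10958*(1/21514))*(1/24669)) = -49 + (15097/((3/21522)) + (5479/10757)*(1/24669)) = -49 + (15097/((3*(1/21522))) + 5479/265364433) = -49 + (15097/(1/7174) + 5479/265364433) = -49 + (15097*7174 + 5479/265364433) = -49 + (108305878 + 5479/265364433) = -49 + 28740527906042653/265364433 = 28740514903185436/265364433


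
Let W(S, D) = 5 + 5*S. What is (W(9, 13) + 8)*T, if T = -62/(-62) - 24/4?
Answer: -290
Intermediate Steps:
T = -5 (T = -62*(-1/62) - 24*1/4 = 1 - 6 = -5)
(W(9, 13) + 8)*T = ((5 + 5*9) + 8)*(-5) = ((5 + 45) + 8)*(-5) = (50 + 8)*(-5) = 58*(-5) = -290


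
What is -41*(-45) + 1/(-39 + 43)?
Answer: 7381/4 ≈ 1845.3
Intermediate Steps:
-41*(-45) + 1/(-39 + 43) = 1845 + 1/4 = 1845 + ¼ = 7381/4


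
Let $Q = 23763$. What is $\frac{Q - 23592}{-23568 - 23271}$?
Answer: $- \frac{57}{15613} \approx -0.0036508$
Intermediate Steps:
$\frac{Q - 23592}{-23568 - 23271} = \frac{23763 - 23592}{-23568 - 23271} = \frac{171}{-46839} = 171 \left(- \frac{1}{46839}\right) = - \frac{57}{15613}$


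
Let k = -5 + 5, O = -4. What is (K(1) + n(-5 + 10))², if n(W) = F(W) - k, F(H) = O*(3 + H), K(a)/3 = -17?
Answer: 6889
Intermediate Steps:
K(a) = -51 (K(a) = 3*(-17) = -51)
F(H) = -12 - 4*H (F(H) = -4*(3 + H) = -12 - 4*H)
k = 0
n(W) = -12 - 4*W (n(W) = (-12 - 4*W) - 1*0 = (-12 - 4*W) + 0 = -12 - 4*W)
(K(1) + n(-5 + 10))² = (-51 + (-12 - 4*(-5 + 10)))² = (-51 + (-12 - 4*5))² = (-51 + (-12 - 20))² = (-51 - 32)² = (-83)² = 6889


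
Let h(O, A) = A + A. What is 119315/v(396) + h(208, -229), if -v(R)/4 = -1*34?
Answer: 57027/136 ≈ 419.32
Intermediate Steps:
v(R) = 136 (v(R) = -(-4)*34 = -4*(-34) = 136)
h(O, A) = 2*A
119315/v(396) + h(208, -229) = 119315/136 + 2*(-229) = 119315*(1/136) - 458 = 119315/136 - 458 = 57027/136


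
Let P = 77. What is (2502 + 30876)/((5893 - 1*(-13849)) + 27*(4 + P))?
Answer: 33378/21929 ≈ 1.5221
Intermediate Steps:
(2502 + 30876)/((5893 - 1*(-13849)) + 27*(4 + P)) = (2502 + 30876)/((5893 - 1*(-13849)) + 27*(4 + 77)) = 33378/((5893 + 13849) + 27*81) = 33378/(19742 + 2187) = 33378/21929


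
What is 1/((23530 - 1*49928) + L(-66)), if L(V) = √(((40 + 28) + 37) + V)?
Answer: -26398/696854365 - √39/696854365 ≈ -3.7891e-5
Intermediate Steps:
L(V) = √(105 + V) (L(V) = √((68 + 37) + V) = √(105 + V))
1/((23530 - 1*49928) + L(-66)) = 1/((23530 - 1*49928) + √(105 - 66)) = 1/((23530 - 49928) + √39) = 1/(-26398 + √39)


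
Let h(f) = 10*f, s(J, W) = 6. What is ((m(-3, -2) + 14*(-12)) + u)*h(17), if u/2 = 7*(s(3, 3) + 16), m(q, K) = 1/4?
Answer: 47685/2 ≈ 23843.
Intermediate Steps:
m(q, K) = ¼
u = 308 (u = 2*(7*(6 + 16)) = 2*(7*22) = 2*154 = 308)
((m(-3, -2) + 14*(-12)) + u)*h(17) = ((¼ + 14*(-12)) + 308)*(10*17) = ((¼ - 168) + 308)*170 = (-671/4 + 308)*170 = (561/4)*170 = 47685/2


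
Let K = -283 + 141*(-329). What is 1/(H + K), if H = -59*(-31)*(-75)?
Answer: -1/183847 ≈ -5.4393e-6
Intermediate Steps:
H = -137175 (H = 1829*(-75) = -137175)
K = -46672 (K = -283 - 46389 = -46672)
1/(H + K) = 1/(-137175 - 46672) = 1/(-183847) = -1/183847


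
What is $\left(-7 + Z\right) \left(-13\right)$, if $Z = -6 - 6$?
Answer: $247$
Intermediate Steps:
$Z = -12$ ($Z = -6 - 6 = -12$)
$\left(-7 + Z\right) \left(-13\right) = \left(-7 - 12\right) \left(-13\right) = \left(-19\right) \left(-13\right) = 247$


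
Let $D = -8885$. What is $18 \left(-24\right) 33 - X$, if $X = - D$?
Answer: $-23141$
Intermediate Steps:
$X = 8885$ ($X = \left(-1\right) \left(-8885\right) = 8885$)
$18 \left(-24\right) 33 - X = 18 \left(-24\right) 33 - 8885 = \left(-432\right) 33 - 8885 = -14256 - 8885 = -23141$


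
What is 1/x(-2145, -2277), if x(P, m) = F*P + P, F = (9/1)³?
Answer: -1/1565850 ≈ -6.3863e-7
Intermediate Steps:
F = 729 (F = (9*1)³ = 9³ = 729)
x(P, m) = 730*P (x(P, m) = 729*P + P = 730*P)
1/x(-2145, -2277) = 1/(730*(-2145)) = 1/(-1565850) = -1/1565850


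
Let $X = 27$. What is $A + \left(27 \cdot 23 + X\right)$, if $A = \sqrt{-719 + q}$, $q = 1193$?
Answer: $648 + \sqrt{474} \approx 669.77$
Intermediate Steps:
$A = \sqrt{474}$ ($A = \sqrt{-719 + 1193} = \sqrt{474} \approx 21.772$)
$A + \left(27 \cdot 23 + X\right) = \sqrt{474} + \left(27 \cdot 23 + 27\right) = \sqrt{474} + \left(621 + 27\right) = \sqrt{474} + 648 = 648 + \sqrt{474}$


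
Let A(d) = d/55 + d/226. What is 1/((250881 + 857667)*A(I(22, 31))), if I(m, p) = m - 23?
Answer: -6215/155750994 ≈ -3.9903e-5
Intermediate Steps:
I(m, p) = -23 + m
A(d) = 281*d/12430 (A(d) = d*(1/55) + d*(1/226) = d/55 + d/226 = 281*d/12430)
1/((250881 + 857667)*A(I(22, 31))) = 1/((250881 + 857667)*((281*(-23 + 22)/12430))) = 1/(1108548*(((281/12430)*(-1)))) = 1/(1108548*(-281/12430)) = (1/1108548)*(-12430/281) = -6215/155750994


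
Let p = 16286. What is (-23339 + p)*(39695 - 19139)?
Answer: -144981468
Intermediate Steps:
(-23339 + p)*(39695 - 19139) = (-23339 + 16286)*(39695 - 19139) = -7053*20556 = -144981468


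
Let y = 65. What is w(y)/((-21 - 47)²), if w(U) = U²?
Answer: 4225/4624 ≈ 0.91371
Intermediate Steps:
w(y)/((-21 - 47)²) = 65²/((-21 - 47)²) = 4225/((-68)²) = 4225/4624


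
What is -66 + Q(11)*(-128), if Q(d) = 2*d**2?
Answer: -31042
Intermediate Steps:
-66 + Q(11)*(-128) = -66 + (2*11**2)*(-128) = -66 + (2*121)*(-128) = -66 + 242*(-128) = -66 - 30976 = -31042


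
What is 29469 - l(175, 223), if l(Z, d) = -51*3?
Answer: 29622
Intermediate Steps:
l(Z, d) = -153
29469 - l(175, 223) = 29469 - 1*(-153) = 29469 + 153 = 29622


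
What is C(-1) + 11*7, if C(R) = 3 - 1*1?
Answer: 79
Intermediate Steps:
C(R) = 2 (C(R) = 3 - 1 = 2)
C(-1) + 11*7 = 2 + 11*7 = 2 + 77 = 79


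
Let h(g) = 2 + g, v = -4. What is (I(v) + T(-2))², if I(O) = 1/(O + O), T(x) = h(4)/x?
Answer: 625/64 ≈ 9.7656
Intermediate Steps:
T(x) = 6/x (T(x) = (2 + 4)/x = 6/x)
I(O) = 1/(2*O)
(I(v) + T(-2))² = ((½)/(-4) + 6/(-2))² = ((½)*(-¼) + 6*(-½))² = (-⅛ - 3)² = (-25/8)² = 625/64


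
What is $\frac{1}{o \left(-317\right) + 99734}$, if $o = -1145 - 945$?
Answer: $\frac{1}{762264} \approx 1.3119 \cdot 10^{-6}$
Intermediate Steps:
$o = -2090$
$\frac{1}{o \left(-317\right) + 99734} = \frac{1}{\left(-2090\right) \left(-317\right) + 99734} = \frac{1}{662530 + 99734} = \frac{1}{762264}$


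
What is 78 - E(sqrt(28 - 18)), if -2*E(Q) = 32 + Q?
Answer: 94 + sqrt(10)/2 ≈ 95.581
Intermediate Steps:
E(Q) = -16 - Q/2 (E(Q) = -(32 + Q)/2 = -16 - Q/2)
78 - E(sqrt(28 - 18)) = 78 - (-16 - sqrt(28 - 18)/2) = 78 - (-16 - sqrt(10)/2) = 78 + (16 + sqrt(10)/2) = 94 + sqrt(10)/2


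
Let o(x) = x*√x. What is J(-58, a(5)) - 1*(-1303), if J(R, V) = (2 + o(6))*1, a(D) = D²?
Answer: 1305 + 6*√6 ≈ 1319.7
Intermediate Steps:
o(x) = x^(3/2)
J(R, V) = 2 + 6*√6 (J(R, V) = (2 + 6^(3/2))*1 = (2 + 6*√6)*1 = 2 + 6*√6)
J(-58, a(5)) - 1*(-1303) = (2 + 6*√6) - 1*(-1303) = (2 + 6*√6) + 1303 = 1305 + 6*√6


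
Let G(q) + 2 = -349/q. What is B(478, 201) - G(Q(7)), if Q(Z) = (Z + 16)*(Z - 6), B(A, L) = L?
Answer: 5018/23 ≈ 218.17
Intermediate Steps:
Q(Z) = (-6 + Z)*(16 + Z) (Q(Z) = (16 + Z)*(-6 + Z) = (-6 + Z)*(16 + Z))
G(q) = -2 - 349/q
B(478, 201) - G(Q(7)) = 201 - (-2 - 349/(-96 + 7² + 10*7)) = 201 - (-2 - 349/(-96 + 49 + 70)) = 201 - (-2 - 349/23) = 201 - 1*(-395/23) = 201 + 395/23 = 5018/23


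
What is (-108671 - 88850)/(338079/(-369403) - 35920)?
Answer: 72964849963/13269293839 ≈ 5.4988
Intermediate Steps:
(-108671 - 88850)/(338079/(-369403) - 35920) = -197521/(338079*(-1/369403) - 35920) = -197521/(-338079/369403 - 35920) = -197521/(-13269293839/369403) = -197521*(-369403/13269293839) = 72964849963/13269293839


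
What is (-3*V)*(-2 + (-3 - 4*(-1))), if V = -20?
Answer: -60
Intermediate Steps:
(-3*V)*(-2 + (-3 - 4*(-1))) = (-3*(-20))*(-2 + (-3 - 4*(-1))) = 60*(-2 + (-3 + 4)) = 60*(-2 + 1) = 60*(-1) = -60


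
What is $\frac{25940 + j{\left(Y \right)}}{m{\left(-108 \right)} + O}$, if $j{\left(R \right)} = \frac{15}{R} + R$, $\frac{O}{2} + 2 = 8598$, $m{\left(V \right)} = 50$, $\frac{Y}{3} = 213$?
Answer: $\frac{2830666}{1836273} \approx 1.5415$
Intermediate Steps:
$Y = 639$ ($Y = 3 \cdot 213 = 639$)
$O = 17192$ ($O = -4 + 2 \cdot 8598 = -4 + 17196 = 17192$)
$j{\left(R \right)} = R + \frac{15}{R}$
$\frac{25940 + j{\left(Y \right)}}{m{\left(-108 \right)} + O} = \frac{25940 + \left(639 + \frac{15}{639}\right)}{50 + 17192} = \frac{25940 + \left(639 + 15 \cdot \frac{1}{639}\right)}{17242} = \left(25940 + \left(639 + \frac{5}{213}\right)\right) \frac{1}{17242} = \left(25940 + \frac{136112}{213}\right) \frac{1}{17242} = \frac{5661332}{213} \cdot \frac{1}{17242} = \frac{2830666}{1836273}$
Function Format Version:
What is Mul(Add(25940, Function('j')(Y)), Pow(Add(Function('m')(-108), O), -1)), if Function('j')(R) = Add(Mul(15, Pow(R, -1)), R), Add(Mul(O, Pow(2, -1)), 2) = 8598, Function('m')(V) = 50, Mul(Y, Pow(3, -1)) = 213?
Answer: Rational(2830666, 1836273) ≈ 1.5415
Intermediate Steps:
Y = 639 (Y = Mul(3, 213) = 639)
O = 17192 (O = Add(-4, Mul(2, 8598)) = Add(-4, 17196) = 17192)
Function('j')(R) = Add(R, Mul(15, Pow(R, -1)))
Mul(Add(25940, Function('j')(Y)), Pow(Add(Function('m')(-108), O), -1)) = Mul(Add(25940, Add(639, Mul(15, Pow(639, -1)))), Pow(Add(50, 17192), -1)) = Mul(Add(25940, Add(639, Mul(15, Rational(1, 639)))), Pow(17242, -1)) = Mul(Add(25940, Add(639, Rational(5, 213))), Rational(1, 17242)) = Mul(Add(25940, Rational(136112, 213)), Rational(1, 17242)) = Mul(Rational(5661332, 213), Rational(1, 17242)) = Rational(2830666, 1836273)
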